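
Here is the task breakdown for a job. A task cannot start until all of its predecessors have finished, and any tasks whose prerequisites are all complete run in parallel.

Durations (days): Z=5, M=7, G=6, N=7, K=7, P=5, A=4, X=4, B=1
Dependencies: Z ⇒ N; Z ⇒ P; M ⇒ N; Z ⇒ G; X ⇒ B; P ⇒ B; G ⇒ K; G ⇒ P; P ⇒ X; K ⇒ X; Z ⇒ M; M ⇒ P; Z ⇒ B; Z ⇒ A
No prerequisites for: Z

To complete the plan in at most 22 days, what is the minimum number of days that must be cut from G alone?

1

Current finish: 23 days; target: 22.
G is on every critical path, so each day cut from G cuts the finish by one (this holds down to a finish of 22).
Need 23 − 22 = 1 day off G → G becomes 5 days, finish becomes 22.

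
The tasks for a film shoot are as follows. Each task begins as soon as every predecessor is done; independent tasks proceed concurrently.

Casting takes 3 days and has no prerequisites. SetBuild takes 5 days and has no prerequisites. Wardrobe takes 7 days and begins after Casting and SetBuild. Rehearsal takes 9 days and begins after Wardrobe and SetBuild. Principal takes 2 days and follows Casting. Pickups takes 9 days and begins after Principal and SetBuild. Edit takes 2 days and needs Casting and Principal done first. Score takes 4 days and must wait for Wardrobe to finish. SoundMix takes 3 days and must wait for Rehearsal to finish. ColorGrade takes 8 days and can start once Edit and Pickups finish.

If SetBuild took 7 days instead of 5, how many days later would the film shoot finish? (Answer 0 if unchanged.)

Actual critical path: SetBuild→Wardrobe→Rehearsal→SoundMix = 5+7+9+3 = 24 ⇒ 24 days.
SetBuild is on the critical path; changing it to 7 makes that path 26 days.
That remains the longest chain; total 26 days.
Change in finish: 26 − 24 = +2 days.

2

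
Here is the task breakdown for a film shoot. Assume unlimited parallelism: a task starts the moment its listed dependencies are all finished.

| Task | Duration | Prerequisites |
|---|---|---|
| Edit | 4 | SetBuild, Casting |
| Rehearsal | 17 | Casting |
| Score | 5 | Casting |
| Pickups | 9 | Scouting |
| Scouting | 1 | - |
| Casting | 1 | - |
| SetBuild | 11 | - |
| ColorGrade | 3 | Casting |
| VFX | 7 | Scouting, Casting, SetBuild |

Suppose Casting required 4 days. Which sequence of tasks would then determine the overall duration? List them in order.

Critical path before the change: Casting→Rehearsal = 1+17 = 18 giving 18 days.
Casting is on the critical path; changing it to 4 makes that path 21 days.
No other chain overtakes it, so the finish is 21 days.

Casting, Rehearsal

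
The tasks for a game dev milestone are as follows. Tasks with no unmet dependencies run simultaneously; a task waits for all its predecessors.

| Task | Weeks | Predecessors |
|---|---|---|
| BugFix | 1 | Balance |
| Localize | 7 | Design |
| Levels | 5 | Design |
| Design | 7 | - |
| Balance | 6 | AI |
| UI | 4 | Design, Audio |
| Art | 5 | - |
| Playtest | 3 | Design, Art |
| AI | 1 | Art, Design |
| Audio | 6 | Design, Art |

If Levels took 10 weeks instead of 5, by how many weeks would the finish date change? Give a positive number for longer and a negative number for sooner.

0

The binding path is Design→Audio→UI = 7+6+4 = 17; finish at 17 weeks.
The longest path through Levels is only 12 weeks, so Levels has float 5.
The binding chain switches to Design→Levels = 7+10 = 17; finish 17 weeks.
Change in finish: 17 − 17 = +0 weeks.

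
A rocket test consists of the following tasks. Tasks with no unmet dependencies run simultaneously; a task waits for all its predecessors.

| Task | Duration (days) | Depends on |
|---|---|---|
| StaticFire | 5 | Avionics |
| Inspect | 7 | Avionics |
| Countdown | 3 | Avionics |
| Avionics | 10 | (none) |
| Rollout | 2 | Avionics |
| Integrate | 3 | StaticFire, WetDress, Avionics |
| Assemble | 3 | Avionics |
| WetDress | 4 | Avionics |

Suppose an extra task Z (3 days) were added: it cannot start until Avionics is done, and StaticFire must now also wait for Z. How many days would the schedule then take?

Originally the schedule takes 18 days.
With Z inserted, StaticFire now waits for max(Avionics, Z).
New critical path: Avionics→Z→StaticFire→Integrate = 10+3+5+3 = 21 ⇒ 21 days.

21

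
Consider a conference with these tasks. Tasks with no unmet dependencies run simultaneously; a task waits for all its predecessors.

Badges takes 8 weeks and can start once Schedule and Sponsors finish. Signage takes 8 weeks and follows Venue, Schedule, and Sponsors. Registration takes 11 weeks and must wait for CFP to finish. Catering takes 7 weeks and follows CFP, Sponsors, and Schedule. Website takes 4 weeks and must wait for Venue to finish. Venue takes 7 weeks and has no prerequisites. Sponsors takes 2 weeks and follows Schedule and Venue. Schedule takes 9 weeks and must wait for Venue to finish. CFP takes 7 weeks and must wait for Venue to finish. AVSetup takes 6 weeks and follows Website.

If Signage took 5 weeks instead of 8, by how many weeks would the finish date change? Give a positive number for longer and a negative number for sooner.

0

Baseline: Venue→Schedule→Sponsors→Signage = 7+9+2+8 = 26 → 26 weeks.
Signage lies on that path, so at 5 weeks the path becomes 23 weeks.
The binding chain switches to Venue→Schedule→Sponsors→Badges = 7+9+2+8 = 26; finish 26 weeks.
Change in finish: 26 − 26 = +0 weeks.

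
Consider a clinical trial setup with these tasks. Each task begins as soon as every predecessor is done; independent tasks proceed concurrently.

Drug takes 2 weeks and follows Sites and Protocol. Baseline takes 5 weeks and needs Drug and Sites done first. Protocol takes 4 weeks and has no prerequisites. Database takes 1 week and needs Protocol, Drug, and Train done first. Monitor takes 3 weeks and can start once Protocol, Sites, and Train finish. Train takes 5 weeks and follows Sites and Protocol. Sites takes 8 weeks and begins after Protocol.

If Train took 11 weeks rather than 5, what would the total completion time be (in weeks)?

As given, the longest chain is Protocol→Sites→Train→Monitor = 4+8+5+3 = 20, so the finish is 20 weeks.
Since Train is critical, the +6 change carries straight to that chain (now 26 weeks).
No other chain overtakes it, so the finish is 26 weeks.

26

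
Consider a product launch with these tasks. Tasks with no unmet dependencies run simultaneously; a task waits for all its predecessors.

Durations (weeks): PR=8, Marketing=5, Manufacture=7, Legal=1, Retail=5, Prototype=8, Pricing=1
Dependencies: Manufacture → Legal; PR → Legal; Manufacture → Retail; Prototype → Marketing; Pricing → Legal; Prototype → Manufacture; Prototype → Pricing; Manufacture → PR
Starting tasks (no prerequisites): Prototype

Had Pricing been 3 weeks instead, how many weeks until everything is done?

Critical path before the change: Prototype→Manufacture→PR→Legal = 8+7+8+1 = 24 giving 24 weeks.
Pricing has 14 weeks of float (longest path through it is 10).
No other chain overtakes it, so the finish is 24 weeks.

24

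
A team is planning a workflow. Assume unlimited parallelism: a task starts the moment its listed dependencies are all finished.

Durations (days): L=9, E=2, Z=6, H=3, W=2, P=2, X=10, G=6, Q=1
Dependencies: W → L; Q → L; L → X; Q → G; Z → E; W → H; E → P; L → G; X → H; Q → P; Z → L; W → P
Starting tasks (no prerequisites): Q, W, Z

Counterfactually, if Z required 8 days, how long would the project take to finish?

30

As given, the longest chain is Z→L→X→H = 6+9+10+3 = 28, so the finish is 28 days.
Since Z is critical, the +2 change carries straight to that chain (now 30 days).
No other chain overtakes it, so the finish is 30 days.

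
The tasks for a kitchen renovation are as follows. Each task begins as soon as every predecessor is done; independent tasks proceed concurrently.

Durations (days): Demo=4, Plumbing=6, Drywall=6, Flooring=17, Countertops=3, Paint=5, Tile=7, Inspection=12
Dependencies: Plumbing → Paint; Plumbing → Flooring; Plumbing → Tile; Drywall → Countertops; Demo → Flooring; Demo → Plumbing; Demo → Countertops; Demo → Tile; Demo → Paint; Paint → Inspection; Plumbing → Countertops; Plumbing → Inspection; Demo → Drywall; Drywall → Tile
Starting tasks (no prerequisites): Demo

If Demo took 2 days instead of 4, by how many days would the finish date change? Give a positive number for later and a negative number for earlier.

-2

Baseline: Demo→Plumbing→Flooring = 4+6+17 = 27 → 27 days.
Since Demo is critical, the -2 change carries straight to that chain (now 25 days).
The critical path is still Demo→Plumbing→Flooring; finish is now 25 days.
Change in finish: 25 − 27 = -2 days.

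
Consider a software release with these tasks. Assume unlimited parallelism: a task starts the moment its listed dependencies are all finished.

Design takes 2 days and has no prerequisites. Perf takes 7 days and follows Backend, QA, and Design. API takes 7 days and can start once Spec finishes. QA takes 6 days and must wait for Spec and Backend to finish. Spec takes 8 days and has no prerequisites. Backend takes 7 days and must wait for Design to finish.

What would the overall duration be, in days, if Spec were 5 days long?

22

Critical path before the change: Design→Backend→QA→Perf = 2+7+6+7 = 22 giving 22 days.
Spec is off the critical path — its longest chain is 21 days, giving 1 of slack.
That remains the longest chain; total 22 days.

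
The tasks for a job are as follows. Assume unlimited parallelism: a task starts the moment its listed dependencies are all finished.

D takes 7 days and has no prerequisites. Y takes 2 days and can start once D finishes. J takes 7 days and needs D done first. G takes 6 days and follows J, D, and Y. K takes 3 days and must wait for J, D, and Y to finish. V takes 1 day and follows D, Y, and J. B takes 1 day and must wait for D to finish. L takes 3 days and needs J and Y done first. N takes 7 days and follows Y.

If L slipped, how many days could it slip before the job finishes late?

3

The longest chain is D→J→G = 7+7+6 = 20; overall finish 20 days.
Longest path through L: 17 days (earliest finish 17, latest finish 20).
So L can slip 20 − 17 = 3 days.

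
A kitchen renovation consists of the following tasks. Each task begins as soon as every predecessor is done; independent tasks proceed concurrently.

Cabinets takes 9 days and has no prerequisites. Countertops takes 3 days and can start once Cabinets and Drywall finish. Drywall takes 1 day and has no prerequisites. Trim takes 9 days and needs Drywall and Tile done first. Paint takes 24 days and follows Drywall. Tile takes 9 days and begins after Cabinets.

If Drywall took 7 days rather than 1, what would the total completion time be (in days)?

31

Critical path before the change: Cabinets→Tile→Trim = 9+9+9 = 27 giving 27 days.
Drywall has 2 days of float (longest path through it is 25).
New critical path: Drywall→Paint = 7+24 = 31 ⇒ 31 days.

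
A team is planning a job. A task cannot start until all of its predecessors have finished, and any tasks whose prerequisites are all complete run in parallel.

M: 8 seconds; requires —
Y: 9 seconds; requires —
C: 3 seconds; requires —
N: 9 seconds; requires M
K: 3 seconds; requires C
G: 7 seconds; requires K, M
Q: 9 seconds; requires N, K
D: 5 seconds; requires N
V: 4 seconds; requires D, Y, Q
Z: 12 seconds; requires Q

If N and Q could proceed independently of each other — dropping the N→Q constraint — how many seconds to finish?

Before: longest chain M→N→Q→Z = 8+9+9+12 = 38, finish 38.
Without N→Q, Q's earliest start moves from 17 to 6.
After: C→K→Q→Z = 3+3+9+12 = 27 → 27 seconds.

27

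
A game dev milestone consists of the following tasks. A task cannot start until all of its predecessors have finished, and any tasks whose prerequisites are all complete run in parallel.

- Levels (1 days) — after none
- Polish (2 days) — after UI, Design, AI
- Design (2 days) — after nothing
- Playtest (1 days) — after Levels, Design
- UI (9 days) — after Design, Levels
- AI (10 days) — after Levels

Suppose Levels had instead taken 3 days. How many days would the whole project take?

15

As given, the longest chain is Levels→AI→Polish = 1+10+2 = 13, so the finish is 13 days.
Levels is on the critical path; changing it to 3 makes that path 15 days.
The critical path is still Levels→AI→Polish; finish is now 15 days.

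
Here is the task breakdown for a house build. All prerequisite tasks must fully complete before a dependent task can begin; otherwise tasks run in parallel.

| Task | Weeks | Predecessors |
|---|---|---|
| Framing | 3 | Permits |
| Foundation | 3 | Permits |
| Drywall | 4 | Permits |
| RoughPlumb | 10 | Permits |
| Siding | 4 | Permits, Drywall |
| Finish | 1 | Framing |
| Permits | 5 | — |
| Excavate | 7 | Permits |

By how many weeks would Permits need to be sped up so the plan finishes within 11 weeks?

Current finish: 15 weeks; target: 11.
Permits is on every critical path, so each week cut from Permits cuts the finish by one (this holds down to a finish of 11).
Need 15 − 11 = 4 weeks off Permits → Permits becomes 1 week, finish becomes 11.

4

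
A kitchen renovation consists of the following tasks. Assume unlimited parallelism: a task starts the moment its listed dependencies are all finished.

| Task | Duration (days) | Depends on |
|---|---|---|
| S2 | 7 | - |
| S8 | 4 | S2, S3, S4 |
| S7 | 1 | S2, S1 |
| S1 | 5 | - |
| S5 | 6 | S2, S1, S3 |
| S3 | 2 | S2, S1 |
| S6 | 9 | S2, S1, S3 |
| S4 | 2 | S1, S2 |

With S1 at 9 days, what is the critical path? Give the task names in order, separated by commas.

S1, S3, S6

Actual critical path: S2→S3→S6 = 7+2+9 = 18 ⇒ 18 days.
The longest path through S1 is only 16 days, so S1 has float 2.
Now S1→S3→S6 = 9+2+9 = 20 is longest, so the finish becomes 20 days.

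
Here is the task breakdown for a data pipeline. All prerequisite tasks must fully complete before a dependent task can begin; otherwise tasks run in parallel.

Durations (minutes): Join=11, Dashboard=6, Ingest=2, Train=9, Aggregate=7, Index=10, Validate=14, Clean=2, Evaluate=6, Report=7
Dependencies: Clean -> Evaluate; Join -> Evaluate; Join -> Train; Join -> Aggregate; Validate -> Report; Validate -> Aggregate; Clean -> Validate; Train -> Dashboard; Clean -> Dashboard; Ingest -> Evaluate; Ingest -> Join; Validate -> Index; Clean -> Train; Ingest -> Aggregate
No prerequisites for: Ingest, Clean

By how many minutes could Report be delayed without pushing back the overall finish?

Ingest→Join→Train→Dashboard = 2+11+9+6 = 28 sets the makespan at 28 minutes.
Report finishes as early as 23 and must finish by 28.
Slack of Report = 21 − 16 = 5 minutes.

5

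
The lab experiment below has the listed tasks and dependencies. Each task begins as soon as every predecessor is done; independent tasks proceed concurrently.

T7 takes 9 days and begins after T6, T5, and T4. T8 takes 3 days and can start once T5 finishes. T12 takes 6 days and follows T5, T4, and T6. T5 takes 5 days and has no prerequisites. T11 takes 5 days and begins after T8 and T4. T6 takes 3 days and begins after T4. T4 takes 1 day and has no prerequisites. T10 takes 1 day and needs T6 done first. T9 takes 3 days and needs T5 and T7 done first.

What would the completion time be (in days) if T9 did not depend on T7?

With the dependency in place, T5→T7→T9 = 5+9+3 = 17 sets the finish at 17 days.
Without T7→T9, T9's earliest start moves from 14 to 5.
New critical path: T5→T7 = 5+9 = 14 ⇒ 14 days.

14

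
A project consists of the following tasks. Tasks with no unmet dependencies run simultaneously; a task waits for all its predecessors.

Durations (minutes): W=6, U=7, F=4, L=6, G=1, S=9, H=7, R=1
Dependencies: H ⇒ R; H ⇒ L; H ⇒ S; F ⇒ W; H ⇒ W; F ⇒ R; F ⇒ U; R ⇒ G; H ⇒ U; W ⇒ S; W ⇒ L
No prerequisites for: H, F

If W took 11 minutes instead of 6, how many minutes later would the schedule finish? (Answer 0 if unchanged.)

As given, the longest chain is H→W→S = 7+6+9 = 22, so the finish is 22 minutes.
Since W is critical, the +5 change carries straight to that chain (now 27 minutes).
The critical path is still H→W→S; finish is now 27 minutes.
Change in finish: 27 − 22 = +5 minutes.

5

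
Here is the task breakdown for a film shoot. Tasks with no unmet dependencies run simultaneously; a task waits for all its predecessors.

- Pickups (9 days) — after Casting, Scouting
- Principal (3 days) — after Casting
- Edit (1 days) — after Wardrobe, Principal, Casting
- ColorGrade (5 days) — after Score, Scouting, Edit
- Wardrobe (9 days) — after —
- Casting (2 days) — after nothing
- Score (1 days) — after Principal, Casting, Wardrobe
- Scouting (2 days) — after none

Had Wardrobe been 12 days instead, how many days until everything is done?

18

Critical path before the change: Wardrobe→Edit→ColorGrade = 9+1+5 = 15 giving 15 days.
Wardrobe is on the critical path; changing it to 12 makes that path 18 days.
That remains the longest chain; total 18 days.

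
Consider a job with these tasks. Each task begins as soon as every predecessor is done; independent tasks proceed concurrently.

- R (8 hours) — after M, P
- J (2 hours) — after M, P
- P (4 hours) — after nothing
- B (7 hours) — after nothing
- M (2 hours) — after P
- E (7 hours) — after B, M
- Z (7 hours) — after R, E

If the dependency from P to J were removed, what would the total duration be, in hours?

Original critical path: B→E→Z = 7+7+7 = 21 ⇒ 21 hours.
Dropping P→J doesn't change J's earliest start (6); another predecessor still binds.
New critical path: B→E→Z = 7+7+7 = 21 ⇒ 21 hours.

21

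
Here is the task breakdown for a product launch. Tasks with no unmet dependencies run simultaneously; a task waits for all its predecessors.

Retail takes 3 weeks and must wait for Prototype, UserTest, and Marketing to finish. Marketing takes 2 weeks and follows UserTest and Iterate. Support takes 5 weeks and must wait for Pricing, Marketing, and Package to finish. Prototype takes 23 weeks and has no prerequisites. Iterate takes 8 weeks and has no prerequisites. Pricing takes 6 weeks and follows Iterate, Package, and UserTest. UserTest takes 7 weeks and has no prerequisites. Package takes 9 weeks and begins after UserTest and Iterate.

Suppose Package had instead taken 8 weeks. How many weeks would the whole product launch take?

The binding path is Iterate→Package→Pricing→Support = 8+9+6+5 = 28; finish at 28 weeks.
Package lies on that path, so at 8 weeks the path becomes 27 weeks.
No other chain overtakes it, so the finish is 27 weeks.

27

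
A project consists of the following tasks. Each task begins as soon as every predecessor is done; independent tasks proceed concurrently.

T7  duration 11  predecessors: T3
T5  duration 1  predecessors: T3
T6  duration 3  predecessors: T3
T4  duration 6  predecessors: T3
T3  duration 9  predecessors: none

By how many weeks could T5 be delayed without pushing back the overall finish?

10

Critical path: T3→T7 = 9+11 = 20, so the finish is 20 weeks.
T5 finishes as early as 10 and must finish by 20.
So T5 can slip 20 − 10 = 10 weeks.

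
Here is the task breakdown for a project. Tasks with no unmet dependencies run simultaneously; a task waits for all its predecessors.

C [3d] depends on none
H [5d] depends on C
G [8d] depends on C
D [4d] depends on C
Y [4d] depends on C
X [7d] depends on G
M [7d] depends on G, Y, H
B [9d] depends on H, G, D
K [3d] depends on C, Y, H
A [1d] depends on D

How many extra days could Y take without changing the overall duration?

6

The longest chain is C→G→B = 3+8+9 = 20; overall finish 20 days.
Longest path through Y: 14 days (earliest finish 7, latest finish 13).
Float = 20 − 14 = 6.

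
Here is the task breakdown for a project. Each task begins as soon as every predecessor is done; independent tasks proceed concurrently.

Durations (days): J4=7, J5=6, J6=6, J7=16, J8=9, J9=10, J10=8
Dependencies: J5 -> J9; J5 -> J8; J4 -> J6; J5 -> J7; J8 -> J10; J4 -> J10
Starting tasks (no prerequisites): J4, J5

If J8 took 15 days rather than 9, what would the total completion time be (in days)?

29

As given, the longest chain is J5→J8→J10 = 6+9+8 = 23, so the finish is 23 days.
Since J8 is critical, the +6 change carries straight to that chain (now 29 days).
That remains the longest chain; total 29 days.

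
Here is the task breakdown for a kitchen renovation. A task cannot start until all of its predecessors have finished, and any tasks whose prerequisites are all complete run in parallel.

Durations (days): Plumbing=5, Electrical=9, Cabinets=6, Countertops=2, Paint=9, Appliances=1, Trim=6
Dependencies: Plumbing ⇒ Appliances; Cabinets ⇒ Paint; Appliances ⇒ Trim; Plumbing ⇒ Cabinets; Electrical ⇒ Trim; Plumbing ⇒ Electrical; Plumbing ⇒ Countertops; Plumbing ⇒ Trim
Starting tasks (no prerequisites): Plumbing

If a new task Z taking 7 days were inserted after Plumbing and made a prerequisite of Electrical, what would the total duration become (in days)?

Originally the schedule takes 20 days.
With Z inserted, Electrical now waits for max(Plumbing, Z).
New critical path: Plumbing→Z→Electrical→Trim = 5+7+9+6 = 27 ⇒ 27 days.

27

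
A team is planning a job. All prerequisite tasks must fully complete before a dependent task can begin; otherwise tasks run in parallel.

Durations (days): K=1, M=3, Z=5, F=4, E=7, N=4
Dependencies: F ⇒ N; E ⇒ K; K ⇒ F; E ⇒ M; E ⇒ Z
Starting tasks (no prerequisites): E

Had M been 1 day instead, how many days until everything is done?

Actual critical path: E→K→F→N = 7+1+4+4 = 16 ⇒ 16 days.
The longest path through M is only 10 days, so M has float 6.
The critical path is still E→K→F→N; finish is now 16 days.

16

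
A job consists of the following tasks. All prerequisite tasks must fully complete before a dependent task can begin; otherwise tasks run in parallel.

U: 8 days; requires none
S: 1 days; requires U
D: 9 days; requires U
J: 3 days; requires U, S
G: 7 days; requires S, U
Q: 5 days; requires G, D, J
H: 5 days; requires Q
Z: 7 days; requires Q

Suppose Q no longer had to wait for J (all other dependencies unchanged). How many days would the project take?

Before: longest chain U→D→Q→Z = 8+9+5+7 = 29, finish 29.
Dropping J→Q doesn't change Q's earliest start (17); another predecessor still binds.
After: U→D→Q→Z = 8+9+5+7 = 29 → 29 days.

29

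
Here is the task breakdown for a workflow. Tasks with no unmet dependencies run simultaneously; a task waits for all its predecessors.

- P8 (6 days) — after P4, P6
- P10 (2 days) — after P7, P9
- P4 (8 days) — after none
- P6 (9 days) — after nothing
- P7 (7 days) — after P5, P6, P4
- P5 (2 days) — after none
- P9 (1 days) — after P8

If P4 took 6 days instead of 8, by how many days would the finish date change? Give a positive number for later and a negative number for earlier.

0

The binding path is P6→P7→P10 = 9+7+2 = 18; finish at 18 days.
P4 has 1 day of float (longest path through it is 17).
No other chain overtakes it, so the finish is 18 days.
Change in finish: 18 − 18 = +0 days.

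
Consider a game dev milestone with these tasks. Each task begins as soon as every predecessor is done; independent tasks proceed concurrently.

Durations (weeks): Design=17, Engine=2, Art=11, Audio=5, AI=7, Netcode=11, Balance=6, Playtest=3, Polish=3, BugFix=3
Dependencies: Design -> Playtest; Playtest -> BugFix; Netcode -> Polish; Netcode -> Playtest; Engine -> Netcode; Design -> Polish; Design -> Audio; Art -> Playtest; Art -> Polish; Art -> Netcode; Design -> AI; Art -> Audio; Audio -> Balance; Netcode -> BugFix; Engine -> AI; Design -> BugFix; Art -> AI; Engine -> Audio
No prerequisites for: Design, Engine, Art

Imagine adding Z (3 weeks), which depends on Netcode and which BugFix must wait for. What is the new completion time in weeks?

Originally the plan takes 28 weeks.
With Z inserted, BugFix now waits for max(Playtest, Design, Netcode, Z).
New critical path: Design→Audio→Balance = 17+5+6 = 28 ⇒ 28 weeks.

28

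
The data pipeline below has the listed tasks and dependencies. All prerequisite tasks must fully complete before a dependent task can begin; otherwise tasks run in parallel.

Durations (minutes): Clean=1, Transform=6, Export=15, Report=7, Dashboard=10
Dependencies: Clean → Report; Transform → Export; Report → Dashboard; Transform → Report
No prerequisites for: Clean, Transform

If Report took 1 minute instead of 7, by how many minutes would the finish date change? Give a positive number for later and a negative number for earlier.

Baseline: Transform→Report→Dashboard = 6+7+10 = 23 → 23 minutes.
Report is on the critical path; changing it to 1 makes that path 17 minutes.
New critical path: Transform→Export = 6+15 = 21 ⇒ 21 minutes.
Change in finish: 21 − 23 = -2 minutes.

-2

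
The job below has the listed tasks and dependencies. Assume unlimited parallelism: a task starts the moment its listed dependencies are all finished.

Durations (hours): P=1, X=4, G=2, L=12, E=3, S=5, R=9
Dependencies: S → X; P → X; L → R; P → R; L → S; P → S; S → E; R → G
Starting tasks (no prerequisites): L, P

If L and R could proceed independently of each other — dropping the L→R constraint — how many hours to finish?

Original critical path: L→R→G = 12+9+2 = 23 ⇒ 23 hours.
Without L→R, R's earliest start moves from 12 to 1.
After: L→S→X = 12+5+4 = 21 → 21 hours.

21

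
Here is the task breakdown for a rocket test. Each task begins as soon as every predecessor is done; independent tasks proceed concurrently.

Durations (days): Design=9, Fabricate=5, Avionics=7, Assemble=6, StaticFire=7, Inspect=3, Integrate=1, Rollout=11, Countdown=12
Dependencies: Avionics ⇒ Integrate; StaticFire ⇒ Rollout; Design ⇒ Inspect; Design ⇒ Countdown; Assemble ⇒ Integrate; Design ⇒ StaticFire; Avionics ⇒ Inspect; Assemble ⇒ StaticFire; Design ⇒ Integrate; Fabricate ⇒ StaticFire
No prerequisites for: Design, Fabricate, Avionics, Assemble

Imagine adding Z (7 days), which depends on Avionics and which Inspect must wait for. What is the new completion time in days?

27

Originally the schedule takes 27 days.
With Z inserted, Inspect now waits for max(Design, Avionics, Z).
New critical path: Design→StaticFire→Rollout = 9+7+11 = 27 ⇒ 27 days.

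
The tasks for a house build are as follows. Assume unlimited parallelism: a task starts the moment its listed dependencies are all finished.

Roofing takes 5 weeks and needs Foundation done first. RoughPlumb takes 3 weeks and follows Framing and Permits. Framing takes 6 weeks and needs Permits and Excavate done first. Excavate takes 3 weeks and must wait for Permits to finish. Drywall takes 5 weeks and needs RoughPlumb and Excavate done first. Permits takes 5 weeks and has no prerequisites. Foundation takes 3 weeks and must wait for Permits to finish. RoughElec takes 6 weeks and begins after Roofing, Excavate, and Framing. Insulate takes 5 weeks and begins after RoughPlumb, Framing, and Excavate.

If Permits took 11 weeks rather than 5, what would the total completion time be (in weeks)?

As given, the longest chain is Permits→Excavate→Framing→RoughPlumb→Insulate = 5+3+6+3+5 = 22, so the finish is 22 weeks.
Permits lies on that path, so at 11 weeks the path becomes 28 weeks.
The critical path is still Permits→Excavate→Framing→RoughPlumb→Insulate; finish is now 28 weeks.

28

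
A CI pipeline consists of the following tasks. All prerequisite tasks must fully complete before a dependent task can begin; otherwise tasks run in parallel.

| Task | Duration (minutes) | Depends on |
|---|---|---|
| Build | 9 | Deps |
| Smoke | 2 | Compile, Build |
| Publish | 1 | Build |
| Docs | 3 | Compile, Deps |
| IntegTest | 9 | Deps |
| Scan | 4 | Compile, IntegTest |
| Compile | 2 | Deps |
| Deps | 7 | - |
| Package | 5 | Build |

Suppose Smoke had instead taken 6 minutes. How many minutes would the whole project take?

22

The binding path is Deps→Build→Package = 7+9+5 = 21; finish at 21 minutes.
Smoke has 3 minutes of float (longest path through it is 18).
The binding chain switches to Deps→Build→Smoke = 7+9+6 = 22; finish 22 minutes.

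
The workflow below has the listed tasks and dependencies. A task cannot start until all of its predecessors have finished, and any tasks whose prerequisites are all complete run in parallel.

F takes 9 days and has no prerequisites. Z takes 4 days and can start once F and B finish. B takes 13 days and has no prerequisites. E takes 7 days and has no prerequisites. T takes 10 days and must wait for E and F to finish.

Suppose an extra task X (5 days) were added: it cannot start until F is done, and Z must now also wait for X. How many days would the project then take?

Originally the project takes 19 days.
With X inserted, Z now waits for max(F, B, X).
New critical path: F→T = 9+10 = 19 ⇒ 19 days.

19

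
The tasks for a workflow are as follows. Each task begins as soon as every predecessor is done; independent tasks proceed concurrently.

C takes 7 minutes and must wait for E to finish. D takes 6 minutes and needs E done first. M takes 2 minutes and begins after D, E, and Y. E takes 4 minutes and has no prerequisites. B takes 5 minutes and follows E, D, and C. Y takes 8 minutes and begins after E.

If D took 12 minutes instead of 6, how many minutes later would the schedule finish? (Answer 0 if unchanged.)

The binding path is E→C→B = 4+7+5 = 16; finish at 16 minutes.
D is off the critical path — its longest chain is 15 minutes, giving 1 of slack.
New critical path: E→D→B = 4+12+5 = 21 ⇒ 21 minutes.
Change in finish: 21 − 16 = +5 minutes.

5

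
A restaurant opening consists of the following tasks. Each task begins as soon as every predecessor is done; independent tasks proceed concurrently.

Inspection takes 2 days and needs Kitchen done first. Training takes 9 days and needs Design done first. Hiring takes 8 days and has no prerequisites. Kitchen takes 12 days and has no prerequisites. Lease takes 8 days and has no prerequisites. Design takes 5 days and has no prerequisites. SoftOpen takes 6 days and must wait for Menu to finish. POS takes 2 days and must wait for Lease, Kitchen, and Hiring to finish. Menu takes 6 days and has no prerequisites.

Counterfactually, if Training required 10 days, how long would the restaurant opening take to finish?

15

Critical path before the change: Design→Training = 5+9 = 14 giving 14 days.
Training is on the critical path; changing it to 10 makes that path 15 days.
No other chain overtakes it, so the finish is 15 days.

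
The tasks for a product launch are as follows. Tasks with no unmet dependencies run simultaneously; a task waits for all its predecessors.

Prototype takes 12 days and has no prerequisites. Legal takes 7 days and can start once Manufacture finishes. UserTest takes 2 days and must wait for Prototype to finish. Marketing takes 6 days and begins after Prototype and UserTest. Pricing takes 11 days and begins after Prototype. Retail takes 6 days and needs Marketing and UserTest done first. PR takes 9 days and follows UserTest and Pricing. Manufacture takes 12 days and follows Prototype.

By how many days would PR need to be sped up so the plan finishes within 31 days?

Current finish: 32 days; target: 31.
PR is on every critical path, so each day cut from PR cuts the finish by one (this holds down to a finish of 31).
Need 32 − 31 = 1 day off PR → PR becomes 8 days, finish becomes 31.

1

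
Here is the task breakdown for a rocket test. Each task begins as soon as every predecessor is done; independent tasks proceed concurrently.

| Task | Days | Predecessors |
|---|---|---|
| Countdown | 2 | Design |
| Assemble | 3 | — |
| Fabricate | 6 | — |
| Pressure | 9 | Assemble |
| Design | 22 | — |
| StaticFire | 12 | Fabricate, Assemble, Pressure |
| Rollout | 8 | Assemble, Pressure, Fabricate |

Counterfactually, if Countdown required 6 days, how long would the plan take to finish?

As given, the longest chain is Design→Countdown = 22+2 = 24, so the finish is 24 days.
Since Countdown is critical, the +4 change carries straight to that chain (now 28 days).
No other chain overtakes it, so the finish is 28 days.

28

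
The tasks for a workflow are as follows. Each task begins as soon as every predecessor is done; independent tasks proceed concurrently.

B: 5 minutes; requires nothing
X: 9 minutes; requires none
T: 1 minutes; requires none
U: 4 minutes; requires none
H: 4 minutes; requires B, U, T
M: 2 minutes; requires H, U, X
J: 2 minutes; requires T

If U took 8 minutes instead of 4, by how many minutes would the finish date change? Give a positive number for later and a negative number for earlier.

3

Actual critical path: B→H→M = 5+4+2 = 11 ⇒ 11 minutes.
U has 1 minute of float (longest path through it is 10).
The binding chain switches to U→H→M = 8+4+2 = 14; finish 14 minutes.
Change in finish: 14 − 11 = +3 minutes.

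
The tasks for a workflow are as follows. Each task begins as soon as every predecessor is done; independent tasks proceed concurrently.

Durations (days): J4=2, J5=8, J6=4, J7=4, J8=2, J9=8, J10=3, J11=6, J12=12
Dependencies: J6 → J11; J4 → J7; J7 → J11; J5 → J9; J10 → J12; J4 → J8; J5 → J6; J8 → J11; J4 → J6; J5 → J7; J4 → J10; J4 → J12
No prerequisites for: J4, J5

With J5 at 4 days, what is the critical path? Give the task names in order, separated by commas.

Baseline: J5→J6→J11 = 8+4+6 = 18 → 18 days.
J5 lies on that path, so at 4 days the path becomes 14 days.
Now J4→J10→J12 = 2+3+12 = 17 is longest, so the finish becomes 17 days.

J4, J10, J12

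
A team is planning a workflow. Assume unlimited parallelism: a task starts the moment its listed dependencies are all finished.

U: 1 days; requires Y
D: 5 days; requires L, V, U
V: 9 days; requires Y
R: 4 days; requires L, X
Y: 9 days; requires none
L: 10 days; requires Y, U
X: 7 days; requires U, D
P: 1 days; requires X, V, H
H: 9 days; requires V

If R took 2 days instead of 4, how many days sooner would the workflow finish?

2

Critical path before the change: Y→U→L→D→X→R = 9+1+10+5+7+4 = 36 giving 36 days.
Since R is critical, the -2 change carries straight to that chain (now 34 days).
That remains the longest chain; total 34 days.
Change in finish: 34 − 36 = -2 days.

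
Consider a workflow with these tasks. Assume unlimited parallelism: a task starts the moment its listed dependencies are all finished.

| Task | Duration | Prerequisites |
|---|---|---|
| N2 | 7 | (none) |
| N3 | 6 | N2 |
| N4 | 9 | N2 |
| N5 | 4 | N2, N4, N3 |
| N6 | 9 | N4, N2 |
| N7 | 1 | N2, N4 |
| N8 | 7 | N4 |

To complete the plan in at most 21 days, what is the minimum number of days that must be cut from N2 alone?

4

Current finish: 25 days; target: 21.
N2 is on every critical path, so each day cut from N2 cuts the finish by one (this holds down to a finish of 19).
Need 25 − 21 = 4 days off N2 → N2 becomes 3 days, finish becomes 21.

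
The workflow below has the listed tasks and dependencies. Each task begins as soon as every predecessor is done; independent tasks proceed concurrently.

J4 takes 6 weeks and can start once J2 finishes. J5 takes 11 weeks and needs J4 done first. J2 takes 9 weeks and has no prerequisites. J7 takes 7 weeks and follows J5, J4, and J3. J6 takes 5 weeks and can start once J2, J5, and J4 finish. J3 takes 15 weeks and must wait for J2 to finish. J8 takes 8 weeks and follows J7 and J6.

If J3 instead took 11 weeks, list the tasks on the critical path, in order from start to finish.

As given, the longest chain is J2→J4→J5→J7→J8 = 9+6+11+7+8 = 41, so the finish is 41 weeks.
The longest path through J3 is only 39 weeks, so J3 has float 2.
The critical path is still J2→J4→J5→J7→J8; finish is now 41 weeks.

J2, J4, J5, J7, J8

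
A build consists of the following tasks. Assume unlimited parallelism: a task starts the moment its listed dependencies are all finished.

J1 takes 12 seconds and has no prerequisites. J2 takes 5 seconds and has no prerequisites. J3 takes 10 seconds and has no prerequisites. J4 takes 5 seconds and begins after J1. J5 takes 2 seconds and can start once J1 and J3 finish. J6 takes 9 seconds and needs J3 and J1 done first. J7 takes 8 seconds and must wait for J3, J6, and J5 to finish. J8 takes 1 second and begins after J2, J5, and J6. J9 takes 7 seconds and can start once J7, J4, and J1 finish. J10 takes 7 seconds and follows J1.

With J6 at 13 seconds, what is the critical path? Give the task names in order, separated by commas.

Critical path before the change: J1→J6→J7→J9 = 12+9+8+7 = 36 giving 36 seconds.
Since J6 is critical, the +4 change carries straight to that chain (now 40 seconds).
That remains the longest chain; total 40 seconds.

J1, J6, J7, J9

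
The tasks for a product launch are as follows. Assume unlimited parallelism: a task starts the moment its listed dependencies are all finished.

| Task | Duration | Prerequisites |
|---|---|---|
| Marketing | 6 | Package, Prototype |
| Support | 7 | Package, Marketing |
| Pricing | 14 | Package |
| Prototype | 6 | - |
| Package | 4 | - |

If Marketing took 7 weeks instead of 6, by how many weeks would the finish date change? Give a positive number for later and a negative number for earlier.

As given, the longest chain is Prototype→Marketing→Support = 6+6+7 = 19, so the finish is 19 weeks.
Marketing is on the critical path; changing it to 7 makes that path 20 weeks.
No other chain overtakes it, so the finish is 20 weeks.
Change in finish: 20 − 19 = +1 weeks.

1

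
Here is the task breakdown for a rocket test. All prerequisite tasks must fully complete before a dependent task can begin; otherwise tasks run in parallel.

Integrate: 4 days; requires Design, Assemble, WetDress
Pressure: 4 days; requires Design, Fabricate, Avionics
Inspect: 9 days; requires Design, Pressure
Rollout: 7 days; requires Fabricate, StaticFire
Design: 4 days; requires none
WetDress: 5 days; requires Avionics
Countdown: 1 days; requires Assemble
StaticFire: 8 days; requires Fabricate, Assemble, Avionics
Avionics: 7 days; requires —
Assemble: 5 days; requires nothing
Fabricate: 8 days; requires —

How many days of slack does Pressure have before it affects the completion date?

2

Critical path: Fabricate→StaticFire→Rollout = 8+8+7 = 23, so the finish is 23 days.
Pressure finishes as early as 12 and must finish by 14.
Slack of Pressure = 10 − 8 = 2 days.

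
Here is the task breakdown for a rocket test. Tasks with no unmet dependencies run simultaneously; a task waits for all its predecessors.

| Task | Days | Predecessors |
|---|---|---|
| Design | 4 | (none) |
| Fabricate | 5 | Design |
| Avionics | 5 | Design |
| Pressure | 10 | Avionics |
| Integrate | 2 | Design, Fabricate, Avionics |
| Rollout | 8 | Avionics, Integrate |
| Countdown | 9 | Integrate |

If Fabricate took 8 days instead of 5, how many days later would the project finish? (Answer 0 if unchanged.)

3

Baseline: Design→Fabricate→Integrate→Countdown = 4+5+2+9 = 20 → 20 days.
Since Fabricate is critical, the +3 change carries straight to that chain (now 23 days).
No other chain overtakes it, so the finish is 23 days.
Change in finish: 23 − 20 = +3 days.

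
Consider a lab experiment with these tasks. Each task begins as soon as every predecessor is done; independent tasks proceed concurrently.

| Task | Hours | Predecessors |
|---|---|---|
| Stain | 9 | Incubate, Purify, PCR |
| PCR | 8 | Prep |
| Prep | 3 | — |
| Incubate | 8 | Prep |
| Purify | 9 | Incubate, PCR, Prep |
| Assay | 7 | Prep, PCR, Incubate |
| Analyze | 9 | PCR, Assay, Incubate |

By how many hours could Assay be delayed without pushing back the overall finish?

2

The longest chain is Prep→Incubate→Purify→Stain = 3+8+9+9 = 29; overall finish 29 hours.
Assay finishes as early as 18 and must finish by 20.
Float = 29 − 27 = 2.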